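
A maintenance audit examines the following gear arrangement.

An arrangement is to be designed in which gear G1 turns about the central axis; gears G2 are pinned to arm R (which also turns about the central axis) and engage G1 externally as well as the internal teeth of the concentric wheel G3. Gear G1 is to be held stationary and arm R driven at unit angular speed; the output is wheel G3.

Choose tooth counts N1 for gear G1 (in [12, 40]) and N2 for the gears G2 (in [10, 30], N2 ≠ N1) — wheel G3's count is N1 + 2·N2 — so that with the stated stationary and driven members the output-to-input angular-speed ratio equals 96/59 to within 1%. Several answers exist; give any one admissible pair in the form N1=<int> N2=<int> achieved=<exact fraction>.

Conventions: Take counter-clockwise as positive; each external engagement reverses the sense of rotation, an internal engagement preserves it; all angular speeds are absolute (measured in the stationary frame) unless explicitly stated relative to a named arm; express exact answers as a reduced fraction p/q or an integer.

topology: planetary set — design target 96/59, arm = carrier (Willis)
Willis with ω_sun = 0: ω_ring/ω_arm = (N1+N3)/N3; set equal to 96/59  ⇒  N3/N1 = 1/(96/59 − 1) = 59/37
N3 = N1 + 2·N2  ⇒  N2/N1 = (N3/N1 − 1)/2 = (59/37 − 1)/2 = 11/37
smallest multiple with N1 ≥ 12 and N2 ≥ 10: k = 1  ⇒  N1 = 1·37 = 37, N2 = 1·11 = 11 (N1 ≤ 40, N2 ≤ 30, N2 ≠ N1 ✓), N3 = 37 + 2·11 = 59
check: (N1+N3)/N3 with N1 = 37, N3 = 59 gives 96/59; |achieved − target| = 0 ≤ 24/1475 ✓

N1=37 N2=11 achieved=96/59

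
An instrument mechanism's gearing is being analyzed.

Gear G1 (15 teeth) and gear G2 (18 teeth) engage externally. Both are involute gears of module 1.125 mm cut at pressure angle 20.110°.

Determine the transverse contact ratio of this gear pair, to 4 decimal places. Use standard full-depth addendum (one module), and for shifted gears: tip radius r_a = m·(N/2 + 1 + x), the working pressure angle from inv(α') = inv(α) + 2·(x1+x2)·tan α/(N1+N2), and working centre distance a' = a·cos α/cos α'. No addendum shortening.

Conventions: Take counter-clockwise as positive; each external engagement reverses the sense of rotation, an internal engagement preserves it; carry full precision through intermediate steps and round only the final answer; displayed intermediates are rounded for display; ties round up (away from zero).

recognized (one external pair, fixed centres): single-mesh tooth geometry, m = 1.125, N1 = 15, N2 = 18
base radii: r_b1 = 7.923102, r_b2 = 9.507722
tip radii: r_a1 = 9.562500, r_a2 = 11.250000
no profile shift: α' = α, a' = a
action lengths: √(r_a1²−r_b1²) = 5.354052, √(r_a2²−r_b2²) = 6.013795
base pitch p_b = π·m·cos α = 3.318821
CR = (5.354052 + 6.013795 − 18.562500·sin 20.11000°)/3.318821 = 1.502226
contact ratio ≈ 1.5022

1.5022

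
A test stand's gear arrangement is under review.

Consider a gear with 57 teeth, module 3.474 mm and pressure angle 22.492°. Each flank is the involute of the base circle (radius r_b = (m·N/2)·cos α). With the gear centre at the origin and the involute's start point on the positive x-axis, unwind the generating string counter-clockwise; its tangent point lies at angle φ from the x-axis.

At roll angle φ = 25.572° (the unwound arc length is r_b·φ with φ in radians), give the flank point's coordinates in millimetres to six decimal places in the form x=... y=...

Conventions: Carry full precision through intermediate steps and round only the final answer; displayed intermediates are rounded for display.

class = single-mesh tooth geometry [base-circle involute, m = 3.474, 57T]
pitch radius r_p = m·N/2 = 3.474·57/2 = 99.009000
base radius r_b = r_p·cos α = 99.009000·cos 22.492° = 91.477678
roll angle φ = 25.572° = 0.44631560 rad
x = r_b·(cos φ + φ·sin φ) = 100.140016
y = r_b·(sin φ − φ·cos φ) = 2.657322

x=100.140016 y=2.657322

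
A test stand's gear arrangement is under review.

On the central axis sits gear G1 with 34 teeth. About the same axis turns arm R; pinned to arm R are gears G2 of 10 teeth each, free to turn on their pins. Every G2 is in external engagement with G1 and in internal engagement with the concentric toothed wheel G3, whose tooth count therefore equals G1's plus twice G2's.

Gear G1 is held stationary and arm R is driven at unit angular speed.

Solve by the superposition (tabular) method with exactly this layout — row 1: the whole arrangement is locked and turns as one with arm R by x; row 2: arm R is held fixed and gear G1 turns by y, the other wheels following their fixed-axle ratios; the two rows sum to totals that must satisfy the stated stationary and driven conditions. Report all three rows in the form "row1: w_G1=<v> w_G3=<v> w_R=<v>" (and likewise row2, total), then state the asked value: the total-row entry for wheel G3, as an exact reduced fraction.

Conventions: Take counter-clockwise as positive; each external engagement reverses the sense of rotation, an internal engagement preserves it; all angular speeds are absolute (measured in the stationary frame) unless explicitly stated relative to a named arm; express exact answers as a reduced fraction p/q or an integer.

row1: w_G1=1 w_G3=1 w_R=1
row2: w_G1=-1 w_G3=17/27 w_R=0
total: w_G1=0 w_G3=44/27 w_R=1
asked value: 44/27

recognized (axles ride arm R): planetary set, 34/10/54 teeth
row 1 (train locked, turned with arm): all members turn x
superposition row 2 [arm held]: sun y, ring −(34/54)·y, arm 0
boundary: total ω_sun = x + y = 0 and total ω_arm = x = 1  ⇒  y = -1, x = 1
row 2 ring = −(34/54)·(-1) = 17/27
totals (row 1 + row 2): sun 1 + (-1) = 0, ring 1 + 17/27 = 44/27, arm 1 + 0 = 1
asked cell (total, ring) = 44/27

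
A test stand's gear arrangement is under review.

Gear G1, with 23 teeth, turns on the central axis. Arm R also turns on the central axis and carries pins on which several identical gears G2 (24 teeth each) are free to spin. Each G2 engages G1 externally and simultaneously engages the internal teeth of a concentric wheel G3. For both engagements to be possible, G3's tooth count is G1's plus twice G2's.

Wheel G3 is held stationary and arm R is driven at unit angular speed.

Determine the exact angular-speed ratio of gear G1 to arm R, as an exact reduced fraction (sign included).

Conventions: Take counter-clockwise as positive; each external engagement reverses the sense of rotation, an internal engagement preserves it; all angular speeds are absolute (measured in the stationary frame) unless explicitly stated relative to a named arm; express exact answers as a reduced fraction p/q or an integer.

planetary set (23T centre, 24T on arm, 71T internal) — Willis relation
ring teeth: 23 + 2·24 = 71
23(ω_sun−ω_arm) = −71(ω_ring−ω_arm),  ω_ring = 0, ω_arm = 1
ω_sun = 1 − (71/23)(0−1) = 94/23
ω_out/ω_in = 94/23

94/23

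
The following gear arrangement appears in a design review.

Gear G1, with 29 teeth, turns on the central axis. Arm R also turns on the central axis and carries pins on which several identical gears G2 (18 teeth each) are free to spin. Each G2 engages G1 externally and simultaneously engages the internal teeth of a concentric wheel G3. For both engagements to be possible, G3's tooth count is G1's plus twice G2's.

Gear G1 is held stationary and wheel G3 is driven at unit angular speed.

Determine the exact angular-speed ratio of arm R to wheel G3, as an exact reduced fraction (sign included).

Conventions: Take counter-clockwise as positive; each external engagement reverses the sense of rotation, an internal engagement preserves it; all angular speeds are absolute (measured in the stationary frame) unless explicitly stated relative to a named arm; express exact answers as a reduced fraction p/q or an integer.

65/94

class = planetary set [G3 = 29+2·18 = 65; Willis about the carrier]
ring teeth: 29 + 2·18 = 65
29(ω_sun−ω_arm) = −65(ω_ring−ω_arm),  ω_sun = 0, ω_ring = 1
29(0−ω_arm) = −65(1−ω_arm)  ⇒  94·ω_arm = 65  ⇒  ω_arm = 65/94
ω_out/ω_in = 65/94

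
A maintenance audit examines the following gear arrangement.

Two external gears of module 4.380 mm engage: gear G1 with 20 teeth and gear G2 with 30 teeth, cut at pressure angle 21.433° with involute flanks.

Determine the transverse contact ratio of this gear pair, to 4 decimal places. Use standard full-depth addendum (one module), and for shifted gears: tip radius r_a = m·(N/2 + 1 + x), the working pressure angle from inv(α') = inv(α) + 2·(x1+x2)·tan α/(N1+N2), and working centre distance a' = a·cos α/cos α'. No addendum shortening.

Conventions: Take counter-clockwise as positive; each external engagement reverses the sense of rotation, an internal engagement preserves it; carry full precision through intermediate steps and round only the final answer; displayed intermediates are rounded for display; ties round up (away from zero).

recognized (one external pair, fixed centres): single-mesh tooth geometry, m = 4.380, N1 = 20, N2 = 30
base radii: r_b1 = 40.771033, r_b2 = 61.156550
tip radii: r_a1 = 48.180000, r_a2 = 70.080000
no profile shift: α' = α, a' = a
action lengths: √(r_a1²−r_b1²) = 25.671682, √(r_a2²−r_b2²) = 34.221087
base pitch p_b = π·m·cos α = 12.808598
CR = (25.671682 + 34.221087 − 109.500000·sin 21.43300°)/12.808598 = 1.552086
contact ratio ≈ 1.5521

1.5521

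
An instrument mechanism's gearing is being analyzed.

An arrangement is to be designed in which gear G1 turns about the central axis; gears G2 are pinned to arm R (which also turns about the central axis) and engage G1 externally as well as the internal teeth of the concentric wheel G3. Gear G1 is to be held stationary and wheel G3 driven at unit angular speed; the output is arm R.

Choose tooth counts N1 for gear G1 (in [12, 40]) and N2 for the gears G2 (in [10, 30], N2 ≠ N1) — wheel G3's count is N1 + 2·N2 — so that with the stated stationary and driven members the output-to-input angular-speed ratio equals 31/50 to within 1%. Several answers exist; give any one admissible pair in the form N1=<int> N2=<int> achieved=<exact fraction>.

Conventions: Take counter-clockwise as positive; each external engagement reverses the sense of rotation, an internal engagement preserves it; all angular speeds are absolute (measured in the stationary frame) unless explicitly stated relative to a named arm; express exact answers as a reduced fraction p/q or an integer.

design class (target 31/50): planetary set
Willis with ω_sun = 0: ω_arm/ω_ring = N3/(N1+N3); set equal to 31/50  ⇒  N3/N1 = (31/50)/(1 − 31/50) = 31/19
N3 = N1 + 2·N2  ⇒  N2/N1 = (N3/N1 − 1)/2 = (31/19 − 1)/2 = 6/19
smallest multiple with N1 ≥ 12 and N2 ≥ 10: k = 2  ⇒  N1 = 2·19 = 38, N2 = 2·6 = 12 (N1 ≤ 40, N2 ≤ 30, N2 ≠ N1 ✓), N3 = 38 + 2·12 = 62
check: N3/(N1+N3) with N1 = 38, N3 = 62 gives 31/50; |achieved − target| = 0 ≤ 31/5000 ✓

N1=38 N2=12 achieved=31/50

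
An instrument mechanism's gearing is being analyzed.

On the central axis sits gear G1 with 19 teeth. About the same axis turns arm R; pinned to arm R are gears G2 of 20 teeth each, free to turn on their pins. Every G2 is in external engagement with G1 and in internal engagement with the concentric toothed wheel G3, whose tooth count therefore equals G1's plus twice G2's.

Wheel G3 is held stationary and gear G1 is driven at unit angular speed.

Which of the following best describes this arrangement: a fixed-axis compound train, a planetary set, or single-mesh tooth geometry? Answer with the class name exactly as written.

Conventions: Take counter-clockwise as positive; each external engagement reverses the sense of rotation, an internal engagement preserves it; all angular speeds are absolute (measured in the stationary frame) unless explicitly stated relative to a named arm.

planetary set

planetary set (19T centre, 20T on arm, 59T internal) — Willis relation
classification: planetary set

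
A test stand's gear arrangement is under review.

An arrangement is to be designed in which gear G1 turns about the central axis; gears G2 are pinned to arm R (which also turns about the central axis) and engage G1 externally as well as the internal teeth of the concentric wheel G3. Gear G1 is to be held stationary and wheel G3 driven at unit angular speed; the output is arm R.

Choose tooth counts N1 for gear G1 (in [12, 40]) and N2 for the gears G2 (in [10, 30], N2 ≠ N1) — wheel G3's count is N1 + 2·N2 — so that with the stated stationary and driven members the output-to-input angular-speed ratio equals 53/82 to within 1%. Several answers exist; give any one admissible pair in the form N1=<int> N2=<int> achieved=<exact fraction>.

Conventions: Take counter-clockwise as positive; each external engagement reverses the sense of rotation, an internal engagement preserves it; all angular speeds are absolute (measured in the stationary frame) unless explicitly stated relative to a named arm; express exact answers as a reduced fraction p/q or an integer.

class = planetary set [ratio 53/82 wanted; Willis about the carrier]
Willis with ω_sun = 0: ω_arm/ω_ring = N3/(N1+N3); set equal to 53/82  ⇒  N3/N1 = (53/82)/(1 − 53/82) = 53/29
N3 = N1 + 2·N2  ⇒  N2/N1 = (N3/N1 − 1)/2 = (53/29 − 1)/2 = 12/29
smallest multiple with N1 ≥ 12 and N2 ≥ 10: k = 1  ⇒  N1 = 1·29 = 29, N2 = 1·12 = 12 (N1 ≤ 40, N2 ≤ 30, N2 ≠ N1 ✓), N3 = 29 + 2·12 = 53
check: N3/(N1+N3) with N1 = 29, N3 = 53 gives 53/82; |achieved − target| = 0 ≤ 53/8200 ✓

N1=29 N2=12 achieved=53/82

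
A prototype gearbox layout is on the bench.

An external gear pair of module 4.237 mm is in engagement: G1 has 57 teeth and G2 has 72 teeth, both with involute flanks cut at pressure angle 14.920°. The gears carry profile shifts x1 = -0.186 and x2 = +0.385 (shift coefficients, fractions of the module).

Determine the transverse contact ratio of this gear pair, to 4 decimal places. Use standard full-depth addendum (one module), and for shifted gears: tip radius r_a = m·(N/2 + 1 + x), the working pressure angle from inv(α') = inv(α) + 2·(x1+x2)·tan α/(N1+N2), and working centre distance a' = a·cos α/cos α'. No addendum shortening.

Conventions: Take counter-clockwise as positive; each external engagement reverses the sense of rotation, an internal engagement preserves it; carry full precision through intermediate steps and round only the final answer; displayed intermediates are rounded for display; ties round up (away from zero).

class = single-mesh tooth geometry [involute pair 57T × 72T, m = 4.237]
base radii: r_b1 = 116.683415, r_b2 = 147.389576
tip radii: r_a1 = 124.203418, r_a2 = 158.400245
inv(α') = inv(14.920°) + 2·(-0.186+0.385)·tan α/(57+72) = 0.00687220  ⇒  α' = 15.55469°
a' = a·cos α / cos α' = 273.2865·cos 14.920°/cos 15.55469° = 274.112379
action lengths: √(r_a1²−r_b1²) = 42.561365, √(r_a2²−r_b2²) = 58.025429
base pitch p_b = π·m·cos α = 12.862167
CR = (42.561365 + 58.025429 − 274.112379·sin 15.55469°)/12.862167 = 2.105504
contact ratio ≈ 2.1055

2.1055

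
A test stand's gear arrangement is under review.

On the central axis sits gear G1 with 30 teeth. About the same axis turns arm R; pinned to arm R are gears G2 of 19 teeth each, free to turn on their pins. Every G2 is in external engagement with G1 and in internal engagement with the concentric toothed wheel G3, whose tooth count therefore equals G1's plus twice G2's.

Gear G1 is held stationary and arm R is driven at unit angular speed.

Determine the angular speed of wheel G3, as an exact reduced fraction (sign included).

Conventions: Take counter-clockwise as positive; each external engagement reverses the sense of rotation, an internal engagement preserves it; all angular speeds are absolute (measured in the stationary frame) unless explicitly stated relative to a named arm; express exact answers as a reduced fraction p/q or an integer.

49/34

recognized (axles ride arm R): planetary set, 30/19/68 teeth
ring teeth: 30 + 2·19 = 68
30(ω_sun−ω_arm) = −68(ω_ring−ω_arm),  ω_sun = 0, ω_arm = 1
ω_ring = 1 − (30/68)(0−1) = 49/34
exact speed ratio = 49/34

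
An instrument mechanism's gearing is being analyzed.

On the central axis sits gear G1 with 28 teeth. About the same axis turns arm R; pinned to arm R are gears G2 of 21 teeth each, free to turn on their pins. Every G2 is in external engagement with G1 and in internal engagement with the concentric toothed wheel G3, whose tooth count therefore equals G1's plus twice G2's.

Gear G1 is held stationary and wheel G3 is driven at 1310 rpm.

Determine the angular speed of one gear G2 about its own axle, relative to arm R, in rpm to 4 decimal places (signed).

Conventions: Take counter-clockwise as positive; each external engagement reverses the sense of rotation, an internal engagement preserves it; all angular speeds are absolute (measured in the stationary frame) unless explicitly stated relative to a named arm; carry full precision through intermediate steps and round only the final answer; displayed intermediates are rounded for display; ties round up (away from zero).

recognized (axles ride arm R): planetary set, 28/21/70 teeth
normalise by the input: solve with ω_ring = 1, then scale by 1310 rpm
ring teeth: 28 + 2·21 = 70
28(ω_sun−ω_arm) = −70(ω_ring−ω_arm),  ω_sun = 0, ω_ring = 1
28(0−ω_arm) = −70(1−ω_arm)  ⇒  98·ω_arm = 70  ⇒  ω_arm = 5/7
sun–planet mesh: 28·(0−5/7) = −21·(ω_p−ω_arm)  ⇒  ω_p−ω_arm = 20/21
scale: ω_p−ω_arm = 20/21 × 1310 rpm = +1247.6190 rpm

+1247.6190 rpm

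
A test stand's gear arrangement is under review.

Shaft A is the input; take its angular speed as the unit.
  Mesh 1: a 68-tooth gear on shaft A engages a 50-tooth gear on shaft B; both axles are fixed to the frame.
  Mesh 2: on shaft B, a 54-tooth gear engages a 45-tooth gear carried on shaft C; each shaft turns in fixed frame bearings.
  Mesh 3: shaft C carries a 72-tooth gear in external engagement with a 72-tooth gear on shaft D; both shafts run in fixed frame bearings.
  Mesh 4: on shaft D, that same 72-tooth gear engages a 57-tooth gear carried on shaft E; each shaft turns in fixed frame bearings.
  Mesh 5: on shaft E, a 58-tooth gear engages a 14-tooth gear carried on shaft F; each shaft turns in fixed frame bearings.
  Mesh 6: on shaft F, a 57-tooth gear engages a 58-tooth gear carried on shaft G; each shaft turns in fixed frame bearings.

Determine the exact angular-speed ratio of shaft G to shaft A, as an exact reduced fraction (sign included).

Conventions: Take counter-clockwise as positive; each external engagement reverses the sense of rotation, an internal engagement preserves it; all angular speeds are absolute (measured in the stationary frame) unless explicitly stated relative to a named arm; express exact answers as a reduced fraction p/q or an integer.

class = fixed-axis compound train [6 meshes; 6 ratios multiply, 6 sense flips]
mesh 1 [68T→50T]: running ratio 34/25, sense −
mesh 2 [54T→45T]: running ratio 204/125, sense +
mesh 3 [72T→72T]: running ratio 204/125, sense −
mesh 4 [72T→57T]: running ratio 4896/2375, sense +
mesh 5 [58T→14T]: running ratio 141984/16625, sense −
mesh 6 [57T→58T]: running ratio 7344/875, sense +
ω_out/ω_in = 7344/875

7344/875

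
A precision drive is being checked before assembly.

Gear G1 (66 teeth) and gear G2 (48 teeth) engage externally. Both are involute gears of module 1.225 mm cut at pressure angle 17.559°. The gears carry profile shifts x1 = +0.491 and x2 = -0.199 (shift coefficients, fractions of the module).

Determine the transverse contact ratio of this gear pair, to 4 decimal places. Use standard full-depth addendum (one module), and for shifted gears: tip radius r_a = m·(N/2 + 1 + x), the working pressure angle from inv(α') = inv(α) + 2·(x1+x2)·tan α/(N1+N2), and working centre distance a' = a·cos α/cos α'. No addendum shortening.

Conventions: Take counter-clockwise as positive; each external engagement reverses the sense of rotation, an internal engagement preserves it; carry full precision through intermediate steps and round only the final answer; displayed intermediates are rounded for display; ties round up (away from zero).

class = single-mesh tooth geometry [involute pair 66T × 48T, m = 1.225]
base radii: r_b1 = 38.541470, r_b2 = 28.030160
tip radii: r_a1 = 42.251475, r_a2 = 30.381225
inv(α') = inv(17.559°) + 2·(+0.491-0.199)·tan α/(66+48) = 0.01158992  ⇒  α' = 18.43863°
a' = a·cos α / cos α' = 69.8250·cos 17.559°/cos 18.43863° = 70.174163
action lengths: √(r_a1²−r_b1²) = 17.313066, √(r_a2²−r_b2²) = 11.718745
base pitch p_b = π·m·cos α = 3.669139
CR = (17.313066 + 11.718745 − 70.174163·sin 18.43863°)/3.669139 = 1.863247
contact ratio ≈ 1.8632

1.8632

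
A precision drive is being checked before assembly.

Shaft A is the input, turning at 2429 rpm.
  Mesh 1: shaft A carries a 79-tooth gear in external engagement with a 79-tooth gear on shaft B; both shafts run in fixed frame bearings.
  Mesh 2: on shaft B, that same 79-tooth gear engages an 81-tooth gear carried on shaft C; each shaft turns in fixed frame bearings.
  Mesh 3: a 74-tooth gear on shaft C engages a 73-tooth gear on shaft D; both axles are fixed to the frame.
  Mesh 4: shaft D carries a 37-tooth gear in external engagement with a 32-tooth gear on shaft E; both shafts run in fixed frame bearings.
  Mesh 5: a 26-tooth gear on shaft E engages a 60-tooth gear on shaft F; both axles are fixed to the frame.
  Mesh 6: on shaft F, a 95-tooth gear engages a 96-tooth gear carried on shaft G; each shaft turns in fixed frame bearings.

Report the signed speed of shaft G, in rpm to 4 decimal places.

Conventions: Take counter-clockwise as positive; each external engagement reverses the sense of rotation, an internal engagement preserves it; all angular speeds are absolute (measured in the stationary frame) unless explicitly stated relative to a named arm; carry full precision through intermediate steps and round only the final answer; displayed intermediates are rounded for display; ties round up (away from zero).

+1190.7063 rpm

topology: fixed-axis compound train — 6 meshes, A→G
mesh 1 [79T→79T]: ω = 2429.0000×79/79 = 2429.0000 rpm, sense flips to −
mesh 2 [79T→81T]: ω = 2429.0000×79/81 = 2369.0247 rpm, sense flips to +
mesh 3 [74T→73T]: ω = 2369.0247×74/73 = 2401.4771 rpm, sense flips to −
mesh 4 [37T→32T]: ω = 2401.4771×37/32 = 2776.7079 rpm, sense flips to +
mesh 5 [26T→60T]: ω = 2776.7079×26/60 = 1203.2401 rpm, sense flips to −
mesh 6 [95T→96T]: ω = 1203.2401×95/96 = 1190.7063 rpm, sense flips to +
signed output speed = +1190.7063 rpm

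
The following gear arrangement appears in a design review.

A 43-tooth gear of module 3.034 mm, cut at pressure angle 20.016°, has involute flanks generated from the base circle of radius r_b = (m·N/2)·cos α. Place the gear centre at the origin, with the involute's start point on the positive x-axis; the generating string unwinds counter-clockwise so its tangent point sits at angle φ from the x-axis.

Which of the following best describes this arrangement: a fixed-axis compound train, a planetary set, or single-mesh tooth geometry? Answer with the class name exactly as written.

single-mesh involute tooth geometry (43T wheel at module 3.034)
classification: single-mesh tooth geometry

single-mesh tooth geometry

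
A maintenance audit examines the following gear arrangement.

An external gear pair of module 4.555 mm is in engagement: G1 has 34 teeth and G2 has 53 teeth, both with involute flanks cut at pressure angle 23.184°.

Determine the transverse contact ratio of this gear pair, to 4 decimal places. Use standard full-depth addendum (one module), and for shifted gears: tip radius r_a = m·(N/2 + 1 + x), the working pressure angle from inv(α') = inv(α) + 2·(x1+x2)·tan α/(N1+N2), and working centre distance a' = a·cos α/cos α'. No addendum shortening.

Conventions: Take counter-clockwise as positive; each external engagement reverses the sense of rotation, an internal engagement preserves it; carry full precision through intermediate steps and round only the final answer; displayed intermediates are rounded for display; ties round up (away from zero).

topology: single-mesh involute geometry — m = 4.555, 34T/53T pair
base radii: r_b1 = 71.181761, r_b2 = 110.959804
tip radii: r_a1 = 81.990000, r_a2 = 125.262500
no profile shift: α' = α, a' = a
action lengths: √(r_a1²−r_b1²) = 40.688045, √(r_a2²−r_b2²) = 58.125863
base pitch p_b = π·m·cos α = 13.154359
CR = (40.688045 + 58.125863 − 198.142500·sin 23.18400°)/13.154359 = 1.581843
contact ratio ≈ 1.5818

1.5818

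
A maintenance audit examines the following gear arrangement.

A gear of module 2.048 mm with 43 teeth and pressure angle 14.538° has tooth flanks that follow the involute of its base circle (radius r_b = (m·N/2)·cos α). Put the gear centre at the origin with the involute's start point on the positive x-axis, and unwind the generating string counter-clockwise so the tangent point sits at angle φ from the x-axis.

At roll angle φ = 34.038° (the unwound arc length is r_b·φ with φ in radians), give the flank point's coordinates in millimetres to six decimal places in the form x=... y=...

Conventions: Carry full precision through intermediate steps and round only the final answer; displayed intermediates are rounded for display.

x=49.492664 y=2.874967

single-mesh involute tooth geometry (43T wheel at module 2.048)
pitch radius r_p = m·N/2 = 2.048·43/2 = 44.032000
base radius r_b = r_p·cos α = 44.032000·cos 14.538° = 42.622156
roll angle φ = 34.038° = 0.59407517 rad
x = r_b·(cos φ + φ·sin φ) = 49.492664
y = r_b·(sin φ − φ·cos φ) = 2.874967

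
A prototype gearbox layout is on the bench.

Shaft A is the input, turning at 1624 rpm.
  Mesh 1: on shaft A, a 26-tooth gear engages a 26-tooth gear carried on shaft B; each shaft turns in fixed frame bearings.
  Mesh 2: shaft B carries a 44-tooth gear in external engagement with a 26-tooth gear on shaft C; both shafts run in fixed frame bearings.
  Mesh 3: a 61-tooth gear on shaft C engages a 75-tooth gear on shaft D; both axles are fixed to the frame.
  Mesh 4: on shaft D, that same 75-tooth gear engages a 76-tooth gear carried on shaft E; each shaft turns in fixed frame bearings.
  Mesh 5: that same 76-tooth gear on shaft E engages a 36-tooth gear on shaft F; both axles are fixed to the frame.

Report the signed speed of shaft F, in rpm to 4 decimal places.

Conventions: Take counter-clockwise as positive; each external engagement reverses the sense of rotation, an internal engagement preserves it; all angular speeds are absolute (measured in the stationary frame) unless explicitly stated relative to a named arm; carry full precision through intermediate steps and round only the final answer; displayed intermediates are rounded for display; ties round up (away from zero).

-4656.8547 rpm

recognized (6 fixed axles, 5 meshes): fixed-axis compound train
mesh 1 [26T→26T]: ω = 1624.0000×26/26 = 1624.0000 rpm, sense flips to −
mesh 2 [44T→26T]: ω = 1624.0000×44/26 = 2748.3077 rpm, sense flips to +
mesh 3 [61T→75T]: ω = 2748.3077×61/75 = 2235.2903 rpm, sense flips to −
mesh 4 [75T→76T]: ω = 2235.2903×75/76 = 2205.8785 rpm, sense flips to +
mesh 5 [76T→36T]: ω = 2205.8785×76/36 = 4656.8547 rpm, sense flips to −
signed output speed = -4656.8547 rpm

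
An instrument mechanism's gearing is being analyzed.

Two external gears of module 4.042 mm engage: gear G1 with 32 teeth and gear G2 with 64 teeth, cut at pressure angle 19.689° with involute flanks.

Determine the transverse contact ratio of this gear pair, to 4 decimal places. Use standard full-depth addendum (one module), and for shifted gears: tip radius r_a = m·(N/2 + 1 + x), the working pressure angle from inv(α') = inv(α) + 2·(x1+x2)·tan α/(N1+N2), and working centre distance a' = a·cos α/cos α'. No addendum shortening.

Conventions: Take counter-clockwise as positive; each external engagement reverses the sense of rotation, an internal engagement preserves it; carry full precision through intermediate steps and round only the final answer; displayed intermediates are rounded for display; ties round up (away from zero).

1.7473

recognized (one external pair, fixed centres): single-mesh tooth geometry, m = 4.042, N1 = 32, N2 = 64
base radii: r_b1 = 60.890967, r_b2 = 121.781935
tip radii: r_a1 = 68.714000, r_a2 = 133.386000
no profile shift: α' = α, a' = a
action lengths: √(r_a1²−r_b1²) = 31.841857, √(r_a2²−r_b2²) = 54.414937
base pitch p_b = π·m·cos α = 11.955913
CR = (31.841857 + 54.414937 − 194.016000·sin 19.68900°)/11.955913 = 1.747252
contact ratio ≈ 1.7473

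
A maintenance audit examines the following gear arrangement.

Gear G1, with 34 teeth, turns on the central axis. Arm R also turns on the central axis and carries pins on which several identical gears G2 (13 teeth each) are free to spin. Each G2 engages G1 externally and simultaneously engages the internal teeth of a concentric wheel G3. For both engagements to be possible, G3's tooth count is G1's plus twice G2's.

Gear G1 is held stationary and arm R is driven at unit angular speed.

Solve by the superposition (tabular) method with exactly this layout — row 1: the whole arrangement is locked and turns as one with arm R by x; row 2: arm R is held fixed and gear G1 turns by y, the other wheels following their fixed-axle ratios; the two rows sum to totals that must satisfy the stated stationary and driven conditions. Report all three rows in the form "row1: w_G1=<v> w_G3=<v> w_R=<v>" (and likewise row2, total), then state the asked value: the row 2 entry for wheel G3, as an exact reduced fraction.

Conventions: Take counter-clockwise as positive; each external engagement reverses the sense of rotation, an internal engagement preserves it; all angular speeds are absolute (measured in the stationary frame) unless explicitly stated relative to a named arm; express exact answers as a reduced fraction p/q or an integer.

topology: planetary set — G1 34T / G2 13T / G3 60T, arm = carrier (Willis)
row 1 — lock + rotate with arm: ω_sun = ω_ring = ω_arm = x
row 2 — arm fixed, fixed-axis ratios: sun y, ring −(34/60)·y, arm 0
boundary: total ω_sun = x + y = 0 and total ω_arm = x = 1  ⇒  y = -1, x = 1
row 2 ring = −(34/60)·(-1) = 17/30
totals (row 1 + row 2): sun 1 + (-1) = 0, ring 1 + 17/30 = 47/30, arm 1 + 0 = 1
asked cell (row2, ring) = 17/30

row1: w_G1=1 w_G3=1 w_R=1
row2: w_G1=-1 w_G3=17/30 w_R=0
total: w_G1=0 w_G3=47/30 w_R=1
asked value: 17/30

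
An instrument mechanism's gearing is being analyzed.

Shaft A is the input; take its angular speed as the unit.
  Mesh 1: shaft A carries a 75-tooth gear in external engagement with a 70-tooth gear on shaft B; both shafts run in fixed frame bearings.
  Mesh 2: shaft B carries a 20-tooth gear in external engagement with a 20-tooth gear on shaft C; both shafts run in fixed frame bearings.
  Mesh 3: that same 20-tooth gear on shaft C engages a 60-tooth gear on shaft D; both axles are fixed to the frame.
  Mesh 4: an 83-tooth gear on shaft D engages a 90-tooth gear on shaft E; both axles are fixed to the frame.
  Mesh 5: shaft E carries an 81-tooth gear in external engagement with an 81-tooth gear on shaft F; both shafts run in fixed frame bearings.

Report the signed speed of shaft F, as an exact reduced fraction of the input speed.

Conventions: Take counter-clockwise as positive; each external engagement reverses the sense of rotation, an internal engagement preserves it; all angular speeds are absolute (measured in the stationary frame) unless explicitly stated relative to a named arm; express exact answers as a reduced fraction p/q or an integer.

5-mesh fixed-axis compound train (all bearings frame-fixed)
mesh 1 [75T→70T]: |ω|/ω_in = 1×75/70 = 15/14, sense flips to −
mesh 2 [20T→20T]: |ω|/ω_in = (15/14)×20/20 = 15/14, sense flips to +
mesh 3 [20T→60T]: |ω|/ω_in = (15/14)×20/60 = 5/14, sense flips to −
mesh 4 [83T→90T]: |ω|/ω_in = (5/14)×83/90 = 83/252, sense flips to +
mesh 5 [81T→81T]: |ω|/ω_in = (83/252)×81/81 = 83/252, sense flips to −
signed output speed (× input speed) = -83/252

-83/252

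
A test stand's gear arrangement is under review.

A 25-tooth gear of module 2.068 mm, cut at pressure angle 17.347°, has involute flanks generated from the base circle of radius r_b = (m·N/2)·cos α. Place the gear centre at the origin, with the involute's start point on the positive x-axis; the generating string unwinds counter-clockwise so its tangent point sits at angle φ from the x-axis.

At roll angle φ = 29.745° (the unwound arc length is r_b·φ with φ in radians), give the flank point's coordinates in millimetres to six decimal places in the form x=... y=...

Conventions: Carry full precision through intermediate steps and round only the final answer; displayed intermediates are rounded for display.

class = single-mesh tooth geometry [base-circle involute, m = 2.068, 25T]
pitch radius r_p = m·N/2 = 2.068·25/2 = 25.850000
base radius r_b = r_p·cos α = 25.850000·cos 17.347° = 24.674253
roll angle φ = 29.745° = 0.51914819 rad
x = r_b·(cos φ + φ·sin φ) = 27.778586
y = r_b·(sin φ − φ·cos φ) = 1.120073

x=27.778586 y=1.120073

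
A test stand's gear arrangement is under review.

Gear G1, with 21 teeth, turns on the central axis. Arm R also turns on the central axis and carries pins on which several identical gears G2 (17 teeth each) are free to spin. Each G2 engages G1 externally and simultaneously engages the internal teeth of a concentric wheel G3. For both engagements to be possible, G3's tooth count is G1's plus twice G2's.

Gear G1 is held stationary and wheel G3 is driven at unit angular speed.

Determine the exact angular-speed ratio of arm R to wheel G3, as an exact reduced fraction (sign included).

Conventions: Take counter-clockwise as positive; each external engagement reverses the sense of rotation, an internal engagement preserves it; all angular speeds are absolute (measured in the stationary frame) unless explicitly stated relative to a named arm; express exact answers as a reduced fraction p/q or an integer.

55/76

planetary set (21T centre, 17T on arm, 55T internal) — Willis relation
ring teeth: 21 + 2·17 = 55
21(ω_sun−ω_arm) = −55(ω_ring−ω_arm),  ω_sun = 0, ω_ring = 1
21(0−ω_arm) = −55(1−ω_arm)  ⇒  76·ω_arm = 55  ⇒  ω_arm = 55/76
ω_out/ω_in = 55/76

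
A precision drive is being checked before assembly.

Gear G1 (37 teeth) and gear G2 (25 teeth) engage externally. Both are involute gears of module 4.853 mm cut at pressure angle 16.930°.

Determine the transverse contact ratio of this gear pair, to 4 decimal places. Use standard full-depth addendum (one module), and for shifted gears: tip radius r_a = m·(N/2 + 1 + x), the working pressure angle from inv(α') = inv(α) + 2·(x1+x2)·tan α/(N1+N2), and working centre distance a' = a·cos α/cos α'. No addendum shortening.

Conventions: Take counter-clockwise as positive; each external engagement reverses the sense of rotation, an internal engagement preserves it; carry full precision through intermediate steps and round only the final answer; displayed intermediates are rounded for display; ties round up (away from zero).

single-mesh involute tooth geometry (37T engaging 25T at module 4.853)
base radii: r_b1 = 85.889525, r_b2 = 58.033463
tip radii: r_a1 = 94.633500, r_a2 = 65.515500
no profile shift: α' = α, a' = a
action lengths: √(r_a1²−r_b1²) = 39.730201, √(r_a2²−r_b2²) = 30.403914
base pitch p_b = π·m·cos α = 14.585400
CR = (39.730201 + 30.403914 − 150.443000·sin 16.93000°)/14.585400 = 1.804862
contact ratio ≈ 1.8049

1.8049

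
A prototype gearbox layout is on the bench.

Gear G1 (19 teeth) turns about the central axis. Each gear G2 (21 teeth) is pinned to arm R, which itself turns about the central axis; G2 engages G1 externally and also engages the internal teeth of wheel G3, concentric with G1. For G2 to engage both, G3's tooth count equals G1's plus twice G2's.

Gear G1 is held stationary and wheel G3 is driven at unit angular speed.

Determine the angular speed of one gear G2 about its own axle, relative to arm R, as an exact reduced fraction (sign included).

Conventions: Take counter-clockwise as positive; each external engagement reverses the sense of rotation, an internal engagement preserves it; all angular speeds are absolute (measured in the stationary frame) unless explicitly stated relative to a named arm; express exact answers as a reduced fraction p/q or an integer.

1159/1680

class = planetary set [G3 = 19+2·21 = 61; Willis about the carrier]
ring teeth: 19 + 2·21 = 61
19(ω_sun−ω_arm) = −61(ω_ring−ω_arm),  ω_sun = 0, ω_ring = 1
19(0−ω_arm) = −61(1−ω_arm)  ⇒  80·ω_arm = 61  ⇒  ω_arm = 61/80
sun–planet mesh: 19·(0−61/80) = −21·(ω_p−ω_arm)  ⇒  ω_p−ω_arm = 1159/1680
exact speed ratio = 1159/1680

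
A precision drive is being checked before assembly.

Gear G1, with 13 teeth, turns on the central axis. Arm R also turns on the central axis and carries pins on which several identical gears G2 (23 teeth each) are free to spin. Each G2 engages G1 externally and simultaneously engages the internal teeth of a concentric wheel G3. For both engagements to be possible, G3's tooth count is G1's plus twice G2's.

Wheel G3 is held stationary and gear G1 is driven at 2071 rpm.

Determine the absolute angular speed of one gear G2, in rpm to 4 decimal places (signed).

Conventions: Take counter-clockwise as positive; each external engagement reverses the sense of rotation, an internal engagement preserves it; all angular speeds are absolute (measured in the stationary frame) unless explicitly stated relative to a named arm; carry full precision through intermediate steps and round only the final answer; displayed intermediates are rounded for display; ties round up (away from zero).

topology: planetary set — G1 13T / G2 23T / G3 59T, arm = carrier (Willis)
normalise by the input: solve with ω_sun = 1, then scale by 2071 rpm
ring teeth: 13 + 2·23 = 59
13(ω_sun−ω_arm) = −59(ω_ring−ω_arm),  ω_ring = 0, ω_sun = 1
13(1−ω_arm) = −59(0−ω_arm)  ⇒  72·ω_arm = 13  ⇒  ω_arm = 13/72
sun–planet mesh: 13·(1−13/72) = −23·(ω_p−ω_arm)  ⇒  ω_p−ω_arm = -767/1656
ω_p = 13/72 − 767/1656 = -13/46
scale: ω_p = -13/46 × 2071 rpm = -585.2826 rpm

-585.2826 rpm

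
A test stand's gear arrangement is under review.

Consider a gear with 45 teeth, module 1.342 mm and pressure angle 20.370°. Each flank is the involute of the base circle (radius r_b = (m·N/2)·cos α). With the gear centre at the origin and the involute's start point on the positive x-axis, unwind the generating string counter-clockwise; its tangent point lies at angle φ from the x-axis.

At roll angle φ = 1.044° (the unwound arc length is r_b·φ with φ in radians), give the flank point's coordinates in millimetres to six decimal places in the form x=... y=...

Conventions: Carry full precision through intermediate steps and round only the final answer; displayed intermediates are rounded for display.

topology: single-mesh involute geometry — m = 1.342, N = 45
pitch radius r_p = m·N/2 = 1.342·45/2 = 30.195000
base radius r_b = r_p·cos α = 30.195000·cos 20.370° = 28.306737
roll angle φ = 1.044° = 0.01822124 rad
x = r_b·(cos φ + φ·sin φ) = 28.311435
y = r_b·(sin φ − φ·cos φ) = 0.000057

x=28.311435 y=0.000057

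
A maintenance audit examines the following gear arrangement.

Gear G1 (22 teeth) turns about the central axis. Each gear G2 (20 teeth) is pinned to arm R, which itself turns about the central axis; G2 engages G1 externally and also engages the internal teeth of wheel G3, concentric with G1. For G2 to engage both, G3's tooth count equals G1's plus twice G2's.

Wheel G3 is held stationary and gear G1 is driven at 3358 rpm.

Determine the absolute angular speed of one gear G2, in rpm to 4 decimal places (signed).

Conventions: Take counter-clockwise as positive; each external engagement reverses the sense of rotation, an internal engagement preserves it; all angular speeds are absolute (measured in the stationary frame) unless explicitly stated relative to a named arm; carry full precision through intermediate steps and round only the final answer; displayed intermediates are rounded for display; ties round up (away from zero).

recognized (axles ride arm R): planetary set, 22/20/62 teeth
normalise by the input: solve with ω_sun = 1, then scale by 3358 rpm
ring teeth: 22 + 2·20 = 62
22(ω_sun−ω_arm) = −62(ω_ring−ω_arm),  ω_ring = 0, ω_sun = 1
22(1−ω_arm) = −62(0−ω_arm)  ⇒  84·ω_arm = 22  ⇒  ω_arm = 11/42
sun–planet mesh: 22·(1−11/42) = −20·(ω_p−ω_arm)  ⇒  ω_p−ω_arm = -341/420
ω_p = 11/42 − 341/420 = -11/20
scale: ω_p = -11/20 × 3358 rpm = -1846.9000 rpm

-1846.9000 rpm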